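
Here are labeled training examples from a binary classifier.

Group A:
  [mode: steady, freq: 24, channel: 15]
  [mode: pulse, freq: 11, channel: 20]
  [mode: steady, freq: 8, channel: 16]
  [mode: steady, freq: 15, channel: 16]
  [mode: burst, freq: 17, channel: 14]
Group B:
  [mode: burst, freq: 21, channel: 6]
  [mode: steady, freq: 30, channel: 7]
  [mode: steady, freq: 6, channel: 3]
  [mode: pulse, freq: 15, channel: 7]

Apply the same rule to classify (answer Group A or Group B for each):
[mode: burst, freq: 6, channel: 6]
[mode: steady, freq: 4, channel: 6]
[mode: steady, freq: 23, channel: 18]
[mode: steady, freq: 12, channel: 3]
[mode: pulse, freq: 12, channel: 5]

The simplest hypothesis consistent with all the labels is: channel ≥ 14.
[mode: burst, freq: 6, channel: 6] → channel = 6 → Group B.
[mode: steady, freq: 4, channel: 6] → channel = 6 → Group B.
[mode: steady, freq: 23, channel: 18] → channel = 18 → Group A.
[mode: steady, freq: 12, channel: 3] → channel = 3 → Group B.
[mode: pulse, freq: 12, channel: 5] → channel = 5 → Group B.

Group B, Group B, Group A, Group B, Group B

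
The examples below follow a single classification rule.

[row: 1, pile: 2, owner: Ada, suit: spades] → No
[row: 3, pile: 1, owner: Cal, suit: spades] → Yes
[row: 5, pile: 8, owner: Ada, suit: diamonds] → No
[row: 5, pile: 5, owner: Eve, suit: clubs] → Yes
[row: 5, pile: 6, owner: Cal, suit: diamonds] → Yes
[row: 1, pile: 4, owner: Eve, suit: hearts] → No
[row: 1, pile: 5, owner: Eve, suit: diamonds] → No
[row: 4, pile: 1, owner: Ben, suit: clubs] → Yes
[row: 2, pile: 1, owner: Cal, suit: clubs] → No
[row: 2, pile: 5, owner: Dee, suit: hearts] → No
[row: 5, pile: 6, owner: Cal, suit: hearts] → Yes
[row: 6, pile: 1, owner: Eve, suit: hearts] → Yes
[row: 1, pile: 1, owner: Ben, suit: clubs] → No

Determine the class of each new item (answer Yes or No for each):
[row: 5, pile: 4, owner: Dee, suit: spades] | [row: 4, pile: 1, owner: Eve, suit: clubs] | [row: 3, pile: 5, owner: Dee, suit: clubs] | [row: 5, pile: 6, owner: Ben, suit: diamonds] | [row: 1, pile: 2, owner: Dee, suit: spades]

Yes, Yes, Yes, Yes, No

Every 'Yes' example satisfies: pile ≤ 6 AND row ≥ 3. None of the 'No' examples do.
[row: 5, pile: 4, owner: Dee, suit: spades]: Yes (pile = 4, row = 5).
[row: 4, pile: 1, owner: Eve, suit: clubs]: Yes (pile = 1, row = 4).
[row: 3, pile: 5, owner: Dee, suit: clubs]: Yes (pile = 5, row = 3).
[row: 5, pile: 6, owner: Ben, suit: diamonds]: Yes (pile = 6, row = 5).
[row: 1, pile: 2, owner: Dee, suit: spades]: No (pile = 2, row = 1).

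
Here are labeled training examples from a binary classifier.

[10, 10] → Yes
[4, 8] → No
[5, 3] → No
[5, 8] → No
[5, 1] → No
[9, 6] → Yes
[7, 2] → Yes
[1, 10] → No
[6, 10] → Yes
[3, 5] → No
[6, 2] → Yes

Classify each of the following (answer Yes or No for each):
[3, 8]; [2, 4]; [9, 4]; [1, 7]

No, No, Yes, No

The simplest hypothesis consistent with all the labels is: first ≥ 6.
[3, 8]: first 3, doesn't qualify → No. [2, 4]: first 2, doesn't qualify → No. [9, 4]: first 9, qualifies → Yes. [1, 7]: first 1, doesn't qualify → No.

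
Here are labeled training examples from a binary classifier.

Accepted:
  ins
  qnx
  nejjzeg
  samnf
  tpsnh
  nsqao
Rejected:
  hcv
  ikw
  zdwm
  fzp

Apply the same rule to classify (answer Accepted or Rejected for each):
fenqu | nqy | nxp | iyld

Accepted, Accepted, Accepted, Rejected

The distinguishing property — contains 'n' — holds for all the 'Accepted' cases and none of the 'Rejected' cases.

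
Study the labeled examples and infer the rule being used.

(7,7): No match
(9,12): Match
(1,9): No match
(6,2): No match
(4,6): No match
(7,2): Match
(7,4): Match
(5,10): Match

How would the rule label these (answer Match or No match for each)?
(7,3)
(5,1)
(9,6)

One predicate separates the groups cleanly: sum is odd.
(7,3) — 7+3 = 10, hence No match. (5,1) — 5+1 = 6, hence No match. (9,6) — 9+6 = 15, hence Match.

No match, No match, Match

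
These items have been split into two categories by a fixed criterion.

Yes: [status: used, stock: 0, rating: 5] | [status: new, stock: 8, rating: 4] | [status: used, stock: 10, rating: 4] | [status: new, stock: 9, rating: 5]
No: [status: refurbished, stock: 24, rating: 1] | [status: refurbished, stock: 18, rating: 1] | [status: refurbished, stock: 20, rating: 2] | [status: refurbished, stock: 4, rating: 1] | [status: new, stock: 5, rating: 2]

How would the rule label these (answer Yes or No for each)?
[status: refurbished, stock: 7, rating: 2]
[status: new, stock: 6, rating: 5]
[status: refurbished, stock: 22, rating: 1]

The simplest hypothesis consistent with all the labels is: rating ≥ 4.

No, Yes, No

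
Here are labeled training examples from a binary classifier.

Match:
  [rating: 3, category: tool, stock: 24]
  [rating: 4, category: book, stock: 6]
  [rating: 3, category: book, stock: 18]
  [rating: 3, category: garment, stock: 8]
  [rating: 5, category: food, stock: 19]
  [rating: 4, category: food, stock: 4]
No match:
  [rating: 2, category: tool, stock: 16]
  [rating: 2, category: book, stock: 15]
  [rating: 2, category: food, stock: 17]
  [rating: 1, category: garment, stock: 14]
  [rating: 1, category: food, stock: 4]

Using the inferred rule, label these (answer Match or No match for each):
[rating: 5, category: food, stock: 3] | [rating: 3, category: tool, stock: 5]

Match, Match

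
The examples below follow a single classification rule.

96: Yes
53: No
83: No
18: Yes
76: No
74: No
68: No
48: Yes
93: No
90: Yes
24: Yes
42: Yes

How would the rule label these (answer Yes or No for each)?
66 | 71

Yes, No

'Yes' ⟺ multiple of 6.
66 — 66 = 6·11, hence Yes. 71 — 71 = 6·11 + 5, hence No.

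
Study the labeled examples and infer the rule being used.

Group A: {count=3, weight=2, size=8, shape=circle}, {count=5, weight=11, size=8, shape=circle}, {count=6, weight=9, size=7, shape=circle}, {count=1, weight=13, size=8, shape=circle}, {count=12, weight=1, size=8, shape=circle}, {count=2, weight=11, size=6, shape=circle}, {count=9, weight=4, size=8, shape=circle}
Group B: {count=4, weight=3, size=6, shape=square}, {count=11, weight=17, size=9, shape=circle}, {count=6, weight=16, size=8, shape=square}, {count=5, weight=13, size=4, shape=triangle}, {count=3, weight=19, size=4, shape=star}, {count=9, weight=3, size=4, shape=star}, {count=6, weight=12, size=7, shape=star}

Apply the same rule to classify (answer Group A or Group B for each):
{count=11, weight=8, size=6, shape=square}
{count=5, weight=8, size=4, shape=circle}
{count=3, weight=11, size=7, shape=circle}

Group B, Group A, Group A

The distinguishing property — shape is circle AND size ≤ 8 — holds for all the 'Group A' cases and none of the 'Group B' cases.
{count=11, weight=8, size=6, shape=square} — shape is square, size = 6, hence Group B.
{count=5, weight=8, size=4, shape=circle} — shape is circle, size = 4, hence Group A.
{count=3, weight=11, size=7, shape=circle} — shape is circle, size = 7, hence Group A.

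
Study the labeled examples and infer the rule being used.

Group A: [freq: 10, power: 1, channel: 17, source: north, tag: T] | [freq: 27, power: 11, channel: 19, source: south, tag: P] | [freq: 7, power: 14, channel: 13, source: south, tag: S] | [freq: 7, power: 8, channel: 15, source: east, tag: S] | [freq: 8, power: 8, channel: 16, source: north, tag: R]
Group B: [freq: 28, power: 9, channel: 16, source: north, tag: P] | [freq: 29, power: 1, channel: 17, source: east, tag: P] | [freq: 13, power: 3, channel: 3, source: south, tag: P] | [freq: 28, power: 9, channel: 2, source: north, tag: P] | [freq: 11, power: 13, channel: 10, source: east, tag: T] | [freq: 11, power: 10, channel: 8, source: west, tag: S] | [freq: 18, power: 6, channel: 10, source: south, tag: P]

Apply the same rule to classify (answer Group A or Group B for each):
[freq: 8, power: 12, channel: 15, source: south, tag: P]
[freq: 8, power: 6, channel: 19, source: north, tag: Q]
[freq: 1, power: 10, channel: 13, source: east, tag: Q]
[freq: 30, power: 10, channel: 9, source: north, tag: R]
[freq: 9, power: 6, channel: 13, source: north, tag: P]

Group A, Group A, Group A, Group B, Group A

The simplest hypothesis consistent with all the labels is: freq ≤ 27 AND channel ≥ 13.
[freq: 8, power: 12, channel: 15, source: south, tag: P] — freq = 8, channel = 15, hence Group A.
[freq: 8, power: 6, channel: 19, source: north, tag: Q] — freq = 8, channel = 19, hence Group A.
[freq: 1, power: 10, channel: 13, source: east, tag: Q] — freq = 1, channel = 13, hence Group A.
[freq: 30, power: 10, channel: 9, source: north, tag: R] — freq = 30, channel = 9, hence Group B.
[freq: 9, power: 6, channel: 13, source: north, tag: P] — freq = 9, channel = 13, hence Group A.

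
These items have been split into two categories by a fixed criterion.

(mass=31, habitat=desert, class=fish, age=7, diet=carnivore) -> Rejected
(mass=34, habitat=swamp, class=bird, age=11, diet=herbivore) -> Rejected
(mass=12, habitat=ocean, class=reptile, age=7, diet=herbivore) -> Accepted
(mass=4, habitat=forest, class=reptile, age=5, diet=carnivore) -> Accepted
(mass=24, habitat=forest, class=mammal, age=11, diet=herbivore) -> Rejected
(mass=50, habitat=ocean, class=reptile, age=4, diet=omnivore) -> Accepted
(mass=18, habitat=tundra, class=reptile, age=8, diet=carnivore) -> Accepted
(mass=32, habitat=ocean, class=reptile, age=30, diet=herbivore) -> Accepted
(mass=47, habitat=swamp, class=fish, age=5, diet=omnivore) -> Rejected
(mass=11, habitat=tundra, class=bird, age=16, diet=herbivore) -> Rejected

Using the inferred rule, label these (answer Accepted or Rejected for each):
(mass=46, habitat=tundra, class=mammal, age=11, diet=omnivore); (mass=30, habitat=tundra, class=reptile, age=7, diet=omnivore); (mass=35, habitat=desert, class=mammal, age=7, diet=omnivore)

Rejected, Accepted, Rejected

Checking candidate rules against both groups, what survives is: class is reptile.
(mass=46, habitat=tundra, class=mammal, age=11, diet=omnivore) → class is mammal → Rejected.
(mass=30, habitat=tundra, class=reptile, age=7, diet=omnivore) → class is reptile → Accepted.
(mass=35, habitat=desert, class=mammal, age=7, diet=omnivore) → class is mammal → Rejected.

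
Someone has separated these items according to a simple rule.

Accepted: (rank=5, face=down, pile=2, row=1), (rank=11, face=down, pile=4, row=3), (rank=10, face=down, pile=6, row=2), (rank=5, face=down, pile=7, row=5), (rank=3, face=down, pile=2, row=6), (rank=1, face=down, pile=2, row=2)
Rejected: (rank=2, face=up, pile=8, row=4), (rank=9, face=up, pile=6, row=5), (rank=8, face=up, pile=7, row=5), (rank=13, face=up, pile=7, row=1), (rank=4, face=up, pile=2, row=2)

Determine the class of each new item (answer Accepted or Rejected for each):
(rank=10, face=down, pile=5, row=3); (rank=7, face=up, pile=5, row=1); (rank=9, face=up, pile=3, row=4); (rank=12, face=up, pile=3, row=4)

The classifier is using: face is down.
Accepted: (rank=10, face=down, pile=5, row=3), since face is down. Rejected: (rank=7, face=up, pile=5, row=1), since face is up. Rejected: (rank=9, face=up, pile=3, row=4), since face is up. Rejected: (rank=12, face=up, pile=3, row=4), since face is up.

Accepted, Rejected, Rejected, Rejected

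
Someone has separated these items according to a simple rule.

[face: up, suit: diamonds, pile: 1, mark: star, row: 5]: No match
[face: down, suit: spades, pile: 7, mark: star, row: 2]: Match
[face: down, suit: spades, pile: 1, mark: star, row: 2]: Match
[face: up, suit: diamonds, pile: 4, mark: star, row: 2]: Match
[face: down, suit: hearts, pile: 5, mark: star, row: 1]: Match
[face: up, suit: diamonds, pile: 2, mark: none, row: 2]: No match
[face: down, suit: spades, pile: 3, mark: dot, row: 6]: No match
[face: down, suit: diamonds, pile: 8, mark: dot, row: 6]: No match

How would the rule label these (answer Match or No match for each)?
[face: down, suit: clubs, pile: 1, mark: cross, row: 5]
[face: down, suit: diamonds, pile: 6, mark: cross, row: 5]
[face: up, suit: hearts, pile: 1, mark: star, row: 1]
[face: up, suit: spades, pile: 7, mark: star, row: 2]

No match, No match, Match, Match

One predicate separates the groups cleanly: mark is star AND row ≤ 2.
[face: down, suit: clubs, pile: 1, mark: cross, row: 5] — mark is cross, row = 5, hence No match.
[face: down, suit: diamonds, pile: 6, mark: cross, row: 5] — mark is cross, row = 5, hence No match.
[face: up, suit: hearts, pile: 1, mark: star, row: 1] — mark is star, row = 1, hence Match.
[face: up, suit: spades, pile: 7, mark: star, row: 2] — mark is star, row = 2, hence Match.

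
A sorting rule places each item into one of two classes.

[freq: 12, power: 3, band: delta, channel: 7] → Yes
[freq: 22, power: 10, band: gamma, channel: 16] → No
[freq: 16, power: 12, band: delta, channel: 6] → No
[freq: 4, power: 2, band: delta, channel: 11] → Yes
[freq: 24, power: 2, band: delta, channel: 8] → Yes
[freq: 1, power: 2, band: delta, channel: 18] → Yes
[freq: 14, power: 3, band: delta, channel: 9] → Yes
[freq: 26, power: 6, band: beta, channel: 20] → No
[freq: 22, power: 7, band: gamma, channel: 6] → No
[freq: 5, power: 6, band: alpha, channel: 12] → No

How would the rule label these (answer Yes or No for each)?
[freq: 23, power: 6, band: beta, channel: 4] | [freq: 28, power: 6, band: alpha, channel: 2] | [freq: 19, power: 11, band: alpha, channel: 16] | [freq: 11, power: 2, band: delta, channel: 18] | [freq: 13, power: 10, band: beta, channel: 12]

No, No, No, Yes, No

The distinguishing property — power ≤ 3 — holds for all the 'Yes' cases and none of the 'No' cases.
[freq: 23, power: 6, band: beta, channel: 4] — power = 6, hence No. [freq: 28, power: 6, band: alpha, channel: 2] — power = 6, hence No. [freq: 19, power: 11, band: alpha, channel: 16] — power = 11, hence No. [freq: 11, power: 2, band: delta, channel: 18] — power = 2, hence Yes. [freq: 13, power: 10, band: beta, channel: 12] — power = 10, hence No.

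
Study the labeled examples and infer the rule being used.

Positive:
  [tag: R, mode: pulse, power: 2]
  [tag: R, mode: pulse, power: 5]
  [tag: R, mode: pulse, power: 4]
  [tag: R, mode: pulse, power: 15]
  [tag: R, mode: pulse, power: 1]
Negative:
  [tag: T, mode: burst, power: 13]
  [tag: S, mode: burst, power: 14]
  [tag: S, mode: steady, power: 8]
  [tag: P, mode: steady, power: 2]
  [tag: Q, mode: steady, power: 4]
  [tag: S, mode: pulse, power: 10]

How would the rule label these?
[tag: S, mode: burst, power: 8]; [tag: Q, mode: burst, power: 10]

Negative, Negative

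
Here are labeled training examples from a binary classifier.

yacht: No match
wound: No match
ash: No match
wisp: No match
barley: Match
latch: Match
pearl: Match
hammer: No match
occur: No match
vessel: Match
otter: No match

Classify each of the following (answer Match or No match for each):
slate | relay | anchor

Match, Match, No match

The pattern is that an item is 'Match' exactly when: contains 'l'.
slate: has 'l', satisfies this → Match.
relay: has 'l', satisfies this → Match.
anchor: no 'l', does not satisfy this → No match.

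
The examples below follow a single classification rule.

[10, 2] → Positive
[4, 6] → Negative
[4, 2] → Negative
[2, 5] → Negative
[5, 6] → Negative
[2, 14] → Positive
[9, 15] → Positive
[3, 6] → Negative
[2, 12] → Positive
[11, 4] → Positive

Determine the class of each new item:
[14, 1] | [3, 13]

'Positive' ⟺ sum ≥ 12.
[14, 1] → 14+1 = 15 → Positive.
[3, 13] → 3+13 = 16 → Positive.

Positive, Positive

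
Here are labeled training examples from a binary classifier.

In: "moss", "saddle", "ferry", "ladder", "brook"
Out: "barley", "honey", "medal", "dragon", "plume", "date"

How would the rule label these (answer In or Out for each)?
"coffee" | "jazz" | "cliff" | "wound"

In, In, In, Out

The common property of the 'In' items is: has a double letter. No 'Out' item has it.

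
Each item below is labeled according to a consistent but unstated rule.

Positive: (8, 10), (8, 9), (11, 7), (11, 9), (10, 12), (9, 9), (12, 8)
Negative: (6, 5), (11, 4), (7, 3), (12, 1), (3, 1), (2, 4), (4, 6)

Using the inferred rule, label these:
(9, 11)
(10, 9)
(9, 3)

Positive, Positive, Negative

The common property of the 'Positive' items is: sum ≥ 17. No 'Negative' item has it.
Positive: (9, 11), since 9+11 = 20. Positive: (10, 9), since 10+9 = 19. Negative: (9, 3), since 9+3 = 12.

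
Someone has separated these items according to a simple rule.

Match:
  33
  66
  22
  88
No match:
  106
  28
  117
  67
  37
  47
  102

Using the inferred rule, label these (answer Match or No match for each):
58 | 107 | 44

No match, No match, Match

Checking candidate rules against both groups, what survives is: multiple of 11.
58: 58 = 11·5 + 3, does not satisfy this → No match.
107: 107 = 11·9 + 8, does not satisfy this → No match.
44: 44 = 11·4, fits → Match.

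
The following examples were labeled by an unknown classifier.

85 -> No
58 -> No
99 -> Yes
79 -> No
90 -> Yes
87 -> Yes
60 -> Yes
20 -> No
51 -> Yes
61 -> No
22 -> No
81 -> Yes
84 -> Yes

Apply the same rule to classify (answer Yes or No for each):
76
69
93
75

No, Yes, Yes, Yes

Comparing the two groups points to one rule — multiple of 3.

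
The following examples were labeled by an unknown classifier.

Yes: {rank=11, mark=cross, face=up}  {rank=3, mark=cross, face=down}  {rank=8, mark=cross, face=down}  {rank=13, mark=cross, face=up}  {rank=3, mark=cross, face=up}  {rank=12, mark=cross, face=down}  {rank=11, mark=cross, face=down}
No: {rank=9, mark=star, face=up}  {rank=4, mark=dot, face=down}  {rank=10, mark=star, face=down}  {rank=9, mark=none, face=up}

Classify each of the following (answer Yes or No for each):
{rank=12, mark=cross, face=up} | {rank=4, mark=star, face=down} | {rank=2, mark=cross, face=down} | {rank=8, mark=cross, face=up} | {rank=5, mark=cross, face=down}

A rule that fits every label: mark is cross — true of each 'Yes' example, false of each 'No' one.
{rank=12, mark=cross, face=up} → mark is cross → Yes.
{rank=4, mark=star, face=down} → mark is star → No.
{rank=2, mark=cross, face=down} → mark is cross → Yes.
{rank=8, mark=cross, face=up} → mark is cross → Yes.
{rank=5, mark=cross, face=down} → mark is cross → Yes.

Yes, No, Yes, Yes, Yes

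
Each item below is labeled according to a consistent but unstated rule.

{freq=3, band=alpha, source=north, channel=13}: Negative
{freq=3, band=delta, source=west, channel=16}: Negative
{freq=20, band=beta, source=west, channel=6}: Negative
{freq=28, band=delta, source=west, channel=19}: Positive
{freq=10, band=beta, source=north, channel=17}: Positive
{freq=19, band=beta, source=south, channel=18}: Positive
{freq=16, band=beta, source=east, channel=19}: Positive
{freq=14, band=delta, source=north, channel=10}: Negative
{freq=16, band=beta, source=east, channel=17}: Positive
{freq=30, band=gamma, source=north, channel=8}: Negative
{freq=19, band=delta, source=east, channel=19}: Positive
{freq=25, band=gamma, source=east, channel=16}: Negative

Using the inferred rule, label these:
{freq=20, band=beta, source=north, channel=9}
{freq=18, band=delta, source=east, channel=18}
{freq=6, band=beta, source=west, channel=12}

Negative, Positive, Negative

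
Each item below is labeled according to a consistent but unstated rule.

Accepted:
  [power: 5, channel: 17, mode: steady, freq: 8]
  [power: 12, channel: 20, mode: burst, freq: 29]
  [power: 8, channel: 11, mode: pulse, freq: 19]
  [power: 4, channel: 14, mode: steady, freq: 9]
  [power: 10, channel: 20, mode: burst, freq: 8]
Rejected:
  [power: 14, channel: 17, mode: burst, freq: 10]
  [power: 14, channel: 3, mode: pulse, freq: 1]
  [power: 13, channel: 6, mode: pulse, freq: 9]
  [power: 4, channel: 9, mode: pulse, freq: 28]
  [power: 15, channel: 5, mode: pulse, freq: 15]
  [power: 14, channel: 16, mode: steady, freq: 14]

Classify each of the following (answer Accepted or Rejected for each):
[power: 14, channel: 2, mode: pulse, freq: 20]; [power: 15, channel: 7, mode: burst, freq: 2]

Rejected, Rejected

Every 'Accepted' example satisfies: power ≤ 12 AND channel ≥ 11. None of the 'Rejected' examples do.
[power: 14, channel: 2, mode: pulse, freq: 20]: power = 14, channel = 2, doesn't qualify → Rejected. [power: 15, channel: 7, mode: burst, freq: 2]: power = 15, channel = 7, doesn't qualify → Rejected.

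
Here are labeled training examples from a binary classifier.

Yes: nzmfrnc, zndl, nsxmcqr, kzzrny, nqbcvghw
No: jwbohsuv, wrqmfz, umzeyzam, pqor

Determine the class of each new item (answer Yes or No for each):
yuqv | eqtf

No, No

The classifier is using: contains 'n'.
yuqv — no 'n', hence No. eqtf — no 'n', hence No.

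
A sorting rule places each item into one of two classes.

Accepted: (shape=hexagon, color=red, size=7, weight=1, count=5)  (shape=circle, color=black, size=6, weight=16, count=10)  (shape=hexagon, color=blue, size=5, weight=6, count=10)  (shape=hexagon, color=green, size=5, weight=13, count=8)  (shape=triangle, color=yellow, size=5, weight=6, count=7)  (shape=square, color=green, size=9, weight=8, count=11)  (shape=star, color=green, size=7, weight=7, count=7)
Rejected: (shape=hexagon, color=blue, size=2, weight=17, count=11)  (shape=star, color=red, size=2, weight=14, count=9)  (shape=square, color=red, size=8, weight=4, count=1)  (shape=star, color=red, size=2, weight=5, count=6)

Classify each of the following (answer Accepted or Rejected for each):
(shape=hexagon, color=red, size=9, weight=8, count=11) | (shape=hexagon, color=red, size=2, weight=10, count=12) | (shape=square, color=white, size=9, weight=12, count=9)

All 'Accepted' examples share one property — count ≥ 5 AND size ≥ 5 — and every 'Rejected' example lacks it.
(shape=hexagon, color=red, size=9, weight=8, count=11) — count = 11, size = 9, hence Accepted.
(shape=hexagon, color=red, size=2, weight=10, count=12) — count = 12, size = 2, hence Rejected.
(shape=square, color=white, size=9, weight=12, count=9) — count = 9, size = 9, hence Accepted.

Accepted, Rejected, Accepted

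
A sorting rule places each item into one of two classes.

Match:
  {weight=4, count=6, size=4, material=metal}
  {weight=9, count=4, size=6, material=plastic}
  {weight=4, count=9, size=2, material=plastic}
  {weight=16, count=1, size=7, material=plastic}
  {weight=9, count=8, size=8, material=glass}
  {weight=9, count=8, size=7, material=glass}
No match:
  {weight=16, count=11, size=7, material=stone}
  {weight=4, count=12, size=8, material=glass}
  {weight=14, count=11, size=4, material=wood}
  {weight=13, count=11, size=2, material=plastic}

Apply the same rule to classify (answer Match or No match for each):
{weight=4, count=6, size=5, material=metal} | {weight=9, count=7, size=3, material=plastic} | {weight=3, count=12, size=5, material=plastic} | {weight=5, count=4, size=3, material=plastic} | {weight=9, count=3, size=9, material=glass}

Match, Match, No match, Match, Match

The distinguishing property — count ≤ 9 — holds for all the 'Match' cases and none of the 'No match' cases.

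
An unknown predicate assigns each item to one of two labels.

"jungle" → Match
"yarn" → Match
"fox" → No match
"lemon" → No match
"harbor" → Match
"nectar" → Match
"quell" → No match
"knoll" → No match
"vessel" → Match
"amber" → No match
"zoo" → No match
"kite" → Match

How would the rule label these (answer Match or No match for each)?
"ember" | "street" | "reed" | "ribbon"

No match, Match, Match, Match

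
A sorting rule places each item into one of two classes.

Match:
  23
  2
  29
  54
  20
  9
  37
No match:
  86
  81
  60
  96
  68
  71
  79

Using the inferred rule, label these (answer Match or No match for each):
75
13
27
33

No match, Match, Match, Match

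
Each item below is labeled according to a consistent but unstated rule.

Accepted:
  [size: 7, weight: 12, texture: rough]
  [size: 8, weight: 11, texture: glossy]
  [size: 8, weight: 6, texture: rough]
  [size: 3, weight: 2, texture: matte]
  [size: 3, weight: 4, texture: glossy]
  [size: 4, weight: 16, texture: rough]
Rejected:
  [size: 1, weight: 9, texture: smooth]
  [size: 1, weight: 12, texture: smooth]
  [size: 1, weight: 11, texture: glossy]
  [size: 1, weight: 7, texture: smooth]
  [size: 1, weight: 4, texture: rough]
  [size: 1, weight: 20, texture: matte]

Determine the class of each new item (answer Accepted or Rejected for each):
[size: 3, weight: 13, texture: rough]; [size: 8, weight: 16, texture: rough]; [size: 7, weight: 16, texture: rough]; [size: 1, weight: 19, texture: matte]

Accepted, Accepted, Accepted, Rejected

The rule appears to be: size ≥ 3.
[size: 3, weight: 13, texture: rough]: Accepted (size = 3). [size: 8, weight: 16, texture: rough]: Accepted (size = 8). [size: 7, weight: 16, texture: rough]: Accepted (size = 7). [size: 1, weight: 19, texture: matte]: Rejected (size = 1).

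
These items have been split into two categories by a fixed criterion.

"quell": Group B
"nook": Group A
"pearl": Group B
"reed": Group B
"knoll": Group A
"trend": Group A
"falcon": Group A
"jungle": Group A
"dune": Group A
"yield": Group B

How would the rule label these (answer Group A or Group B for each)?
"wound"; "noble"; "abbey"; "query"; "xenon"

A rule that fits every label: contains 'n' — true of each 'Group A' example, false of each 'Group B' one.
"wound": Group A (has 'n'). "noble": Group A (has 'n'). "abbey": Group B (no 'n'). "query": Group B (no 'n'). "xenon": Group A (has 'n').

Group A, Group A, Group B, Group B, Group A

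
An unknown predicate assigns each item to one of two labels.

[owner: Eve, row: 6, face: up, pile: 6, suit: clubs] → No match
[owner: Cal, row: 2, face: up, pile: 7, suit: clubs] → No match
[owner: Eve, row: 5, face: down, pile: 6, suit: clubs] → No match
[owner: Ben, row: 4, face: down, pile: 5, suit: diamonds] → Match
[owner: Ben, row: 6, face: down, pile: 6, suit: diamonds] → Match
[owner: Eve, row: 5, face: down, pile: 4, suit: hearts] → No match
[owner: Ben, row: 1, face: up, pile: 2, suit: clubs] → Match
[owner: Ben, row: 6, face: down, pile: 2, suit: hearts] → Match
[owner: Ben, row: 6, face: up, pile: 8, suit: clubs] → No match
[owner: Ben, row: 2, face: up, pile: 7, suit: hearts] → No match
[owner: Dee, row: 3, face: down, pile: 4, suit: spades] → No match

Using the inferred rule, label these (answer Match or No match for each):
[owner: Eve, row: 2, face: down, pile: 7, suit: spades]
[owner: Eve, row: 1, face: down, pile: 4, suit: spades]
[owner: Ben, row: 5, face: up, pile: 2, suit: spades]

No match, No match, Match

Rule: owner is Ben AND pile ≤ 6. This holds for each 'Match' example and fails for each 'No match' one.
[owner: Eve, row: 2, face: down, pile: 7, suit: spades]: owner is Eve, pile = 7, doesn't match → No match. [owner: Eve, row: 1, face: down, pile: 4, suit: spades]: owner is Eve, pile = 4, doesn't match → No match. [owner: Ben, row: 5, face: up, pile: 2, suit: spades]: owner is Ben, pile = 2, passes → Match.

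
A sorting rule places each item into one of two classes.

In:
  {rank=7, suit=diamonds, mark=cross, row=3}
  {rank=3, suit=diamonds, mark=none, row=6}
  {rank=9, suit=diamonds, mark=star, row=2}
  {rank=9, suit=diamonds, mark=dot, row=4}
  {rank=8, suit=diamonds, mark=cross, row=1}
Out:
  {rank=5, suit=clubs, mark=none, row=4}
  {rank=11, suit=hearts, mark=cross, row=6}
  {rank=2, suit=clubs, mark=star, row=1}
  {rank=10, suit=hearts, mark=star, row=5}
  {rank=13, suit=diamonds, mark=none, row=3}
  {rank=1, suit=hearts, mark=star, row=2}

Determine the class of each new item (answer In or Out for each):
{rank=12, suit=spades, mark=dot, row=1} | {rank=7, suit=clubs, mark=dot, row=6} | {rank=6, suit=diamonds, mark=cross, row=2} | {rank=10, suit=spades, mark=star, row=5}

Out, Out, In, Out

Every 'In' example satisfies: suit is diamonds AND rank ≤ 9. None of the 'Out' examples do.
{rank=12, suit=spades, mark=dot, row=1}: Out (suit is spades, rank = 12). {rank=7, suit=clubs, mark=dot, row=6}: Out (suit is clubs, rank = 7). {rank=6, suit=diamonds, mark=cross, row=2}: In (suit is diamonds, rank = 6). {rank=10, suit=spades, mark=star, row=5}: Out (suit is spades, rank = 10).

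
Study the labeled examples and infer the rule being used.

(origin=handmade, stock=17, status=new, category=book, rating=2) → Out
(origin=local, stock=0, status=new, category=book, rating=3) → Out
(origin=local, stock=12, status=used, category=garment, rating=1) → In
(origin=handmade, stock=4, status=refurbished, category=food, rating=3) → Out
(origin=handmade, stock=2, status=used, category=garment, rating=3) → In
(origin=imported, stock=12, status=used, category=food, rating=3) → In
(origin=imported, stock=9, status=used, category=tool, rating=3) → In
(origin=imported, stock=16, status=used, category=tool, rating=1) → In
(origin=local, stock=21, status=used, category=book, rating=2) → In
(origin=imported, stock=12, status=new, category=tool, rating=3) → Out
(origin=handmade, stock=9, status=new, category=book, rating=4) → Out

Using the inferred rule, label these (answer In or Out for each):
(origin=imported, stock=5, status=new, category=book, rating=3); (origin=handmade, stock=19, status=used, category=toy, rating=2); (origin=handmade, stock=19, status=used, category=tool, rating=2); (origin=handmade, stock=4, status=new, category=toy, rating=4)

Out, In, In, Out

The common property of the 'In' items is: status is used. No 'Out' item has it.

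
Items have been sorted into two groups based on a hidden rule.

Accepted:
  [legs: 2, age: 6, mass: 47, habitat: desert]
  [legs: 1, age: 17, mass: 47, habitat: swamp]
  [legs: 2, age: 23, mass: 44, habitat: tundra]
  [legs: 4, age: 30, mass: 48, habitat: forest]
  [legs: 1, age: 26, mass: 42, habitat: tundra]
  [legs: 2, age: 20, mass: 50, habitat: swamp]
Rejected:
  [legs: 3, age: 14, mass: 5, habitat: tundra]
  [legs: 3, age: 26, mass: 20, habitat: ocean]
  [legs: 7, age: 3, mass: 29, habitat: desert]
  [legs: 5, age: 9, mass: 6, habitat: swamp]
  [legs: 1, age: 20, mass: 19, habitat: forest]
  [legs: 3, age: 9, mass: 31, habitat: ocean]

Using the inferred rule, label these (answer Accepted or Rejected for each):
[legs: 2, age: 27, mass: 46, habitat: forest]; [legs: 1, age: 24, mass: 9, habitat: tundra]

Accepted, Rejected

'Accepted' ⟺ mass ≥ 42.
[legs: 2, age: 27, mass: 46, habitat: forest]: mass = 46 — fits, so Accepted. [legs: 1, age: 24, mass: 9, habitat: tundra]: mass = 9 — doesn't match, so Rejected.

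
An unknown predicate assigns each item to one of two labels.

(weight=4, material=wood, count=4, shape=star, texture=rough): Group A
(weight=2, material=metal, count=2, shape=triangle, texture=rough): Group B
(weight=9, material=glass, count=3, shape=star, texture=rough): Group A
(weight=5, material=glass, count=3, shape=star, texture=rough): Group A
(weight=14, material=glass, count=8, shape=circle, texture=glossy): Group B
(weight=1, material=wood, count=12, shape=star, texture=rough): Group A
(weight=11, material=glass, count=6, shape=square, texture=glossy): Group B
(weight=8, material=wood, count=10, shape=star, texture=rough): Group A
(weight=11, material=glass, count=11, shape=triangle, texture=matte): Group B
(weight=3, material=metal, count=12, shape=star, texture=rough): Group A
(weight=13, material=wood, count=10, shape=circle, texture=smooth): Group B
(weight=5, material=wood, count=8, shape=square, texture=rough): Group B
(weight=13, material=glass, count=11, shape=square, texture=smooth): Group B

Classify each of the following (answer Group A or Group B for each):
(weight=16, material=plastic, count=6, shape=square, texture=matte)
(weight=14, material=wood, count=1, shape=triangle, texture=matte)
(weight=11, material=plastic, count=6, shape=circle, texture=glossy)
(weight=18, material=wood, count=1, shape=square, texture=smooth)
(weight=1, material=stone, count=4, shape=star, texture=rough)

Checking candidate rules against both groups, what survives is: shape is star.

Group B, Group B, Group B, Group B, Group A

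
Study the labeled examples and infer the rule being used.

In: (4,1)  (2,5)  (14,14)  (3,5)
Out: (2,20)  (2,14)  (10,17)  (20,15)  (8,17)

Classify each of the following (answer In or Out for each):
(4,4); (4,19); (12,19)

The pattern is that an item is 'In' exactly when: |first − second| ≤ 3.
(4,4) — |4−4| = 0, hence In. (4,19) — |4−19| = 15, hence Out. (12,19) — |12−19| = 7, hence Out.

In, Out, Out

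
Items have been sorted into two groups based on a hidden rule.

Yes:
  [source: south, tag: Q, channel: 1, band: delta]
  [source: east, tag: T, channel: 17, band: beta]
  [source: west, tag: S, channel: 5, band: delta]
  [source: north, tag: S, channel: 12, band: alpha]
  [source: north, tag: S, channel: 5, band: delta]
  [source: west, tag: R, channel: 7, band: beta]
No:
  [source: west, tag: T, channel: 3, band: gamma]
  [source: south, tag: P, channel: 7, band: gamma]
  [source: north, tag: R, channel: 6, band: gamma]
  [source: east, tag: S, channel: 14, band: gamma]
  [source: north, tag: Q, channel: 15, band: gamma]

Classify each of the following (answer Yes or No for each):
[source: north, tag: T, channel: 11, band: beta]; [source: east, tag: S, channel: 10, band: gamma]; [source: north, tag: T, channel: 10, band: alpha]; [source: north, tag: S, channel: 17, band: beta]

Yes, No, Yes, Yes

Every 'Yes' example satisfies: band is not gamma. None of the 'No' examples do.
[source: north, tag: T, channel: 11, band: beta]: band is beta, matches → Yes.
[source: east, tag: S, channel: 10, band: gamma]: band is gamma, lacks this property → No.
[source: north, tag: T, channel: 10, band: alpha]: band is alpha, matches → Yes.
[source: north, tag: S, channel: 17, band: beta]: band is beta, matches → Yes.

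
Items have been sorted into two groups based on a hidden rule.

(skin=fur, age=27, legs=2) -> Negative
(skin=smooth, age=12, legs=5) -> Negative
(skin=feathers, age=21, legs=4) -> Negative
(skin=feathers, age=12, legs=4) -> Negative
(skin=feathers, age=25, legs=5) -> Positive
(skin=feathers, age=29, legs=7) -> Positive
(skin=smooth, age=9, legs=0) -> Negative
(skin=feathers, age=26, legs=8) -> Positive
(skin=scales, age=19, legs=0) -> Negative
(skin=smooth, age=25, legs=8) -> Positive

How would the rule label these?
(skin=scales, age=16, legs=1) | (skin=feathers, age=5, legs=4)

Negative, Negative

Every 'Positive' example satisfies: legs ≥ 4 AND age ≥ 25. None of the 'Negative' examples do.
Negative: (skin=scales, age=16, legs=1), since legs = 1, age = 16. Negative: (skin=feathers, age=5, legs=4), since legs = 4, age = 5.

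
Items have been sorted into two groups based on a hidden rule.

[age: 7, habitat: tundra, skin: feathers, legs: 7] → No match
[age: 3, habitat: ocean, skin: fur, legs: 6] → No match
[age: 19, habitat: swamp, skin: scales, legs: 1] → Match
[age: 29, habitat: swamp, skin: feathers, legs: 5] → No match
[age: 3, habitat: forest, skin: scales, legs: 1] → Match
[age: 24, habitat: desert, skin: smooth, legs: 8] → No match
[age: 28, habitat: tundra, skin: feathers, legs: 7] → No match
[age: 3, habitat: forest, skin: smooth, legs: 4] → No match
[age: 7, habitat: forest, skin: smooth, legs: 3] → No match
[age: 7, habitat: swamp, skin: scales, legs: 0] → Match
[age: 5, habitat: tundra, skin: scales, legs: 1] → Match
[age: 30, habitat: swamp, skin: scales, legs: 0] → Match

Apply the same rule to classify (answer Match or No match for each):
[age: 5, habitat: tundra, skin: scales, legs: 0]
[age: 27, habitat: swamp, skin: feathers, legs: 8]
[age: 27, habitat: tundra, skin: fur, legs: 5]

Match, No match, No match

One predicate separates the groups cleanly: skin is scales.
[age: 5, habitat: tundra, skin: scales, legs: 0] — skin is scales, hence Match. [age: 27, habitat: swamp, skin: feathers, legs: 8] — skin is feathers, hence No match. [age: 27, habitat: tundra, skin: fur, legs: 5] — skin is fur, hence No match.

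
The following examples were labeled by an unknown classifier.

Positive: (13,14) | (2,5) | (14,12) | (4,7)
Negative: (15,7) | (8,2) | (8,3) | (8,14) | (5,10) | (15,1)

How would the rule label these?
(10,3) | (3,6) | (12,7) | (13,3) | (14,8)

Rule: |first − second| ≤ 3. This holds for each 'Positive' example and fails for each 'Negative' one.

Negative, Positive, Negative, Negative, Negative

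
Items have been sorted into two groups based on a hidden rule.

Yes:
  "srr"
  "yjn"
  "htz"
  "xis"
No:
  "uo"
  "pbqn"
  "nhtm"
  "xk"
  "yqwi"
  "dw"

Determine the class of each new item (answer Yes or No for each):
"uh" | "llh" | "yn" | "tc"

No, Yes, No, No

The common property of the 'Yes' items is: odd length. No 'No' item has it.
"uh": length 2, does not satisfy this → No. "llh": length 3, passes → Yes. "yn": length 2, does not satisfy this → No. "tc": length 2, does not satisfy this → No.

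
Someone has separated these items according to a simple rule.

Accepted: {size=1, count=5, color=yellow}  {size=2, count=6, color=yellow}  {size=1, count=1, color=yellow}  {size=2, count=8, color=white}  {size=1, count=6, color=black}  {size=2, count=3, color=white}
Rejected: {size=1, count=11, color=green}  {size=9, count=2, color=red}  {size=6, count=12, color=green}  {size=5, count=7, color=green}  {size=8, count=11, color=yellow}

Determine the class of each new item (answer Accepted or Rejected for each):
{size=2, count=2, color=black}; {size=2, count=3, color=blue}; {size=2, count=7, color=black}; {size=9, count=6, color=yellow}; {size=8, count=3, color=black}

Accepted, Accepted, Accepted, Rejected, Rejected

The distinguishing property — size ≤ 2 AND count ≤ 8 — holds for all the 'Accepted' cases and none of the 'Rejected' cases.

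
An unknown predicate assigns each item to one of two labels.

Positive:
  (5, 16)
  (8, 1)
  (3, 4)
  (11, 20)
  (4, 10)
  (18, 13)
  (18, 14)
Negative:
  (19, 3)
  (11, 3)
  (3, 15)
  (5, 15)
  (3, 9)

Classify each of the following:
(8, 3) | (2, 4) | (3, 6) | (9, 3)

Positive, Positive, Positive, Negative

Comparing the two groups points to one rule — product is even.
(8, 3) → 8·3 = 24 → Positive.
(2, 4) → 2·4 = 8 → Positive.
(3, 6) → 3·6 = 18 → Positive.
(9, 3) → 9·3 = 27 → Negative.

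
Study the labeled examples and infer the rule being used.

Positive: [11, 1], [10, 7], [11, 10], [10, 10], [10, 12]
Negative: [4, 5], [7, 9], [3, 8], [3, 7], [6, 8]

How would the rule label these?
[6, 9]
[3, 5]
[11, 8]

Negative, Negative, Positive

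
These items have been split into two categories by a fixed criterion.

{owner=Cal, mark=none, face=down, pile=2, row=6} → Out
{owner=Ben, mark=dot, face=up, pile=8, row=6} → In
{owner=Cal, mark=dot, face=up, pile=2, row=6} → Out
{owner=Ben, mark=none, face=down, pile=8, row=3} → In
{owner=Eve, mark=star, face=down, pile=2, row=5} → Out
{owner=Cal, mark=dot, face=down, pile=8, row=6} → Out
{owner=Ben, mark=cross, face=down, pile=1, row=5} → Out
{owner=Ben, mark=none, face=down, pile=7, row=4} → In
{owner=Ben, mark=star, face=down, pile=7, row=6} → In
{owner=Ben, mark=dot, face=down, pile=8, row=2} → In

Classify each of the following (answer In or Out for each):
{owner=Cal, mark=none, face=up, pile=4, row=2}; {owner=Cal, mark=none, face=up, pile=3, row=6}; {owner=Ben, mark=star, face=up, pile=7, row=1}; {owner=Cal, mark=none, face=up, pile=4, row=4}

The distinguishing property — owner is Ben AND pile ≥ 2 — holds for all the 'In' cases and none of the 'Out' cases.
Out: {owner=Cal, mark=none, face=up, pile=4, row=2}, since owner is Cal, pile = 4. Out: {owner=Cal, mark=none, face=up, pile=3, row=6}, since owner is Cal, pile = 3. In: {owner=Ben, mark=star, face=up, pile=7, row=1}, since owner is Ben, pile = 7. Out: {owner=Cal, mark=none, face=up, pile=4, row=4}, since owner is Cal, pile = 4.

Out, Out, In, Out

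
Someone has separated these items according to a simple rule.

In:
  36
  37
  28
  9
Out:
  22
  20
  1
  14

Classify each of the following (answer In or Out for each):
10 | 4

Out, Out

One predicate separates the groups cleanly: digit sum ≥ 6.
10: Out (digit sum 1+0 = 1). 4: Out (digit sum 4).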